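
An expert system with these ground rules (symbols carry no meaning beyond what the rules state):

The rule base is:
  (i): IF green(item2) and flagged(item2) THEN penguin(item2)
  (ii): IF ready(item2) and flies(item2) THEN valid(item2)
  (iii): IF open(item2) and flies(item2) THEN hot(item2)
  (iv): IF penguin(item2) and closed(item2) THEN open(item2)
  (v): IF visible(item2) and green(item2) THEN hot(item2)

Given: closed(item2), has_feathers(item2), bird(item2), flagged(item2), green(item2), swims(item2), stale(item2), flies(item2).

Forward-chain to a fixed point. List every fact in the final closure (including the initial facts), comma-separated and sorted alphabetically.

bird(item2), closed(item2), flagged(item2), flies(item2), green(item2), has_feathers(item2), hot(item2), open(item2), penguin(item2), stale(item2), swims(item2)

[1] (i) [IF green(item2) and flagged(item2) THEN penguin(item2)]. ⇒ new: penguin(item2).
[2] (iv) [IF penguin(item2) and closed(item2) THEN open(item2)]. ⇒ new: open(item2).
[3] (iii) [IF open(item2) and flies(item2) THEN hot(item2)]. ⇒ new: hot(item2).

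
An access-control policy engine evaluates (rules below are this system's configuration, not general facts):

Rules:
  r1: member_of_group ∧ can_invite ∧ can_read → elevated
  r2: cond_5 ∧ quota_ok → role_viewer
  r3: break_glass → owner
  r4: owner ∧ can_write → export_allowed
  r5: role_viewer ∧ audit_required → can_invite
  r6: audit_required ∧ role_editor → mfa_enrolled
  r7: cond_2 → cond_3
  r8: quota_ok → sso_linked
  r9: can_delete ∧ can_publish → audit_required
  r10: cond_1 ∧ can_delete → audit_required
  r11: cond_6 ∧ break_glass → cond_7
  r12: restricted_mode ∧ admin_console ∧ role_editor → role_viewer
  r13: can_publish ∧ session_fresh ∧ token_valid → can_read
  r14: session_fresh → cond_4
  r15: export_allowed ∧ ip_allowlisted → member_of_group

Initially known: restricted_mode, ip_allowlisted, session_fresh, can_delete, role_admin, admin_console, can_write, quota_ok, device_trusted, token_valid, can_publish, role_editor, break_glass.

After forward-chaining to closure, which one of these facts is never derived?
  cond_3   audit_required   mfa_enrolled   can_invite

cond_3

Round 1 — r3, r8, r9, r12, r13, r14, derive owner, sso_linked, audit_required, role_viewer, can_read, cond_4.
Round 2 — r4, r5, r6, derive export_allowed, can_invite, mfa_enrolled.
Round 3 — r15, derive member_of_group.
Round 4 — r1, derive elevated.
Derived: audit_required (round 1), can_invite (round 2), mfa_enrolled (round 2). cond_3 never appears in any round.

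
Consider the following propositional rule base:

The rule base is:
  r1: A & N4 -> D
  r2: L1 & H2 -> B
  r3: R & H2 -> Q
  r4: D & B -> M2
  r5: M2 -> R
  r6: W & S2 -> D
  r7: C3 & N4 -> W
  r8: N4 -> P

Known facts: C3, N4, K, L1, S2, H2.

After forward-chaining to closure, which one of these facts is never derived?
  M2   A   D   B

A

[1] r2 [L1 & H2 -> B]; r7 [C3 & N4 -> W]; r8 [N4 -> P]. ⇒ new: B, W, P.
[2] r6 [W & S2 -> D]. ⇒ new: D.
[3] r4 [D & B -> M2]. ⇒ new: M2.
[4] r5 [M2 -> R]. ⇒ new: R.
[5] r3 [R & H2 -> Q]. ⇒ new: Q.
Derived: B (round 1), M2 (round 3), D (round 2). A never appears in any round.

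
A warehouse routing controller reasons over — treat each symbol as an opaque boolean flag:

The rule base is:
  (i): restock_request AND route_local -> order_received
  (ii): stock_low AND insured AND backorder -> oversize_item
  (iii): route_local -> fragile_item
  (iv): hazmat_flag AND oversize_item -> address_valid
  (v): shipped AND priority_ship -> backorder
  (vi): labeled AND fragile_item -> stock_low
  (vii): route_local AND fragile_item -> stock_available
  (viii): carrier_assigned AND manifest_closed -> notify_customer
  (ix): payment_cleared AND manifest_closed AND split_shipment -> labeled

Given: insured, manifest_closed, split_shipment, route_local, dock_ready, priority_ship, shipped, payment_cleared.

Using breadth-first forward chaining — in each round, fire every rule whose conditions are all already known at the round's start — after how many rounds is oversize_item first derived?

3

Round 1: (iii) [route_local -> fragile_item]; (v) [shipped AND priority_ship -> backorder]; (ix) [payment_cleared AND manifest_closed AND split_shipment -> labeled]. Adds fragile_item, backorder, labeled.
Round 2: (vi) [labeled AND fragile_item -> stock_low]; (vii) [route_local AND fragile_item -> stock_available]. Adds stock_low, stock_available.
Round 3: (ii) [stock_low AND insured AND backorder -> oversize_item]. Adds oversize_item.
oversize_item first appears in round 3.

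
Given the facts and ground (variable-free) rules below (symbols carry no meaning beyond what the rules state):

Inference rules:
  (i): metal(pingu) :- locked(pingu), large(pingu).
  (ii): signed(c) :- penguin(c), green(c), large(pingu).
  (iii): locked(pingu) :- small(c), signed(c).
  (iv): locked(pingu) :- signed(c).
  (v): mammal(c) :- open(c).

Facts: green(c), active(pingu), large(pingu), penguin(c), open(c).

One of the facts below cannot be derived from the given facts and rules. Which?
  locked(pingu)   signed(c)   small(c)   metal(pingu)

Round 1 — (ii), (v), derive signed(c), mammal(c).
Round 2 — (iv), derive locked(pingu).
Round 3 — (i), derive metal(pingu).
Derived: locked(pingu) (round 2), metal(pingu) (round 3), signed(c) (round 1). small(c) never appears in any round.

small(c)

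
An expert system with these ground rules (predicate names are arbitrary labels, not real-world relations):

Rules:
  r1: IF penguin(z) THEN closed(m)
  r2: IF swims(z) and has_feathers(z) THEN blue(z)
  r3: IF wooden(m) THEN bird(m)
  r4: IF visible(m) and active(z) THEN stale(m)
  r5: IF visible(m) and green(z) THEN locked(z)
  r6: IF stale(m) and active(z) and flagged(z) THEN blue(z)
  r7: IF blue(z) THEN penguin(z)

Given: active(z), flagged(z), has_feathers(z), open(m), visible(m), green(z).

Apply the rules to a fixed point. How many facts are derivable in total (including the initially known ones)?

[1] r4 [IF visible(m) and active(z) THEN stale(m)]; r5 [IF visible(m) and green(z) THEN locked(z)]. ⇒ new: stale(m), locked(z).
[2] r6 [IF stale(m) and active(z) and flagged(z) THEN blue(z)]. ⇒ new: blue(z).
[3] r7 [IF blue(z) THEN penguin(z)]. ⇒ new: penguin(z).
[4] r1 [IF penguin(z) THEN closed(m)]. ⇒ new: closed(m).
Closure: {active(z), blue(z), closed(m), flagged(z), green(z), has_feathers(z), locked(z), open(m), penguin(z), stale(m), visible(m)} — 11 facts.

11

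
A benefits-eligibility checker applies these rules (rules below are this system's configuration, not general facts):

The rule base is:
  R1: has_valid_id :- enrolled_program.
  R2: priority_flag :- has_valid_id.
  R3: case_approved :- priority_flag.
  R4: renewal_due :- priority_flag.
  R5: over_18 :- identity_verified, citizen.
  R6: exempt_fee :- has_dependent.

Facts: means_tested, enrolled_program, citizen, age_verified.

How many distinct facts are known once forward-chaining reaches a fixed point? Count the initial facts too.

8

Round 1: R1 [has_valid_id :- enrolled_program.]. New: has_valid_id.
Round 2: R2 [priority_flag :- has_valid_id.]. New: priority_flag.
Round 3: R3 [case_approved :- priority_flag.]; R4 [renewal_due :- priority_flag.]. New: case_approved, renewal_due.
Closure: {age_verified, case_approved, citizen, enrolled_program, has_valid_id, means_tested, priority_flag, renewal_due} — 8 facts.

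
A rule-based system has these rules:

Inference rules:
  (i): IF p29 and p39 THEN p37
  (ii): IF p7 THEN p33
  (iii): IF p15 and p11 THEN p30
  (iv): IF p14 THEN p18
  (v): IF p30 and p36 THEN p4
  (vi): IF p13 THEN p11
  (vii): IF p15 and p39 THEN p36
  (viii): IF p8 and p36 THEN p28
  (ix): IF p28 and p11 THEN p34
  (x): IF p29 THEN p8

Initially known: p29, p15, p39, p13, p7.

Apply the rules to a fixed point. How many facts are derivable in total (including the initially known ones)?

Round 1: (i) [IF p29 and p39 THEN p37]; (ii) [IF p7 THEN p33]; (vi) [IF p13 THEN p11]; (vii) [IF p15 and p39 THEN p36]; (x) [IF p29 THEN p8]. Adds p37, p33, p11, p36, p8.
Round 2: (iii) [IF p15 and p11 THEN p30]; (viii) [IF p8 and p36 THEN p28]. Adds p30, p28.
Round 3: (v) [IF p30 and p36 THEN p4]; (ix) [IF p28 and p11 THEN p34]. Adds p4, p34.
Closure: {p11, p13, p15, p28, p29, p30, p33, p34, p36, p37, p39, p4, p7, p8} — 14 facts.

14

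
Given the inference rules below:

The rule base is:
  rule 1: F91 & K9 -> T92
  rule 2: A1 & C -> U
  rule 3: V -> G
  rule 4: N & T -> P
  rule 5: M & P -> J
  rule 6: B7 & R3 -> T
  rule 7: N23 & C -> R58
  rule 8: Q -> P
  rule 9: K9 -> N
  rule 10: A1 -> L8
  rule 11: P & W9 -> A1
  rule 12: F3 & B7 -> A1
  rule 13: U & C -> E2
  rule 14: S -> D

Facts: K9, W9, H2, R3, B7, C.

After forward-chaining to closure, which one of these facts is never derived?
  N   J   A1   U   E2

Round 1 fires rule 6, rule 9, giving T, N.
Round 2 fires rule 4, giving P.
Round 3 fires rule 11, giving A1.
Round 4 fires rule 2, rule 10, giving U, L8.
Round 5 fires rule 13, giving E2.
Derived: N (round 1), A1 (round 3), E2 (round 5), U (round 4). J never appears in any round.

J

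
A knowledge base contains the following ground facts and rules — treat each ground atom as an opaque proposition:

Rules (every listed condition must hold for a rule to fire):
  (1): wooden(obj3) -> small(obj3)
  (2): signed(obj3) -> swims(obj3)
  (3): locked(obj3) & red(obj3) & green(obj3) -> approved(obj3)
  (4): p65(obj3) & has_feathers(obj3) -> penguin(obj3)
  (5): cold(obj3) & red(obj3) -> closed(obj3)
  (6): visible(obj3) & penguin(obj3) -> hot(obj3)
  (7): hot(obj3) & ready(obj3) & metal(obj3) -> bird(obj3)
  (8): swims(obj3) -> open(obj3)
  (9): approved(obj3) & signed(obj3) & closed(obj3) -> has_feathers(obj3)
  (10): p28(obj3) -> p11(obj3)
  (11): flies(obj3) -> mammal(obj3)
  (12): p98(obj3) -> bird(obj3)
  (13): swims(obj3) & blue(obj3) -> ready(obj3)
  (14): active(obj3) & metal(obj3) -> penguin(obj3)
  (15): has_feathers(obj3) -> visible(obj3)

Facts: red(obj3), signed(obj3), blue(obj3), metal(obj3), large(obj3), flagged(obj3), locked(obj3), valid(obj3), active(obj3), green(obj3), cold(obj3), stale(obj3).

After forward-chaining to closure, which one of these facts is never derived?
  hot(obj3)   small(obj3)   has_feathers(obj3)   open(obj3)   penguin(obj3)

Round 1 fires (2), (3), (5), (14), giving swims(obj3), approved(obj3), closed(obj3), penguin(obj3).
Round 2 fires (8), (9), (13), giving open(obj3), has_feathers(obj3), ready(obj3).
Round 3 fires (15), giving visible(obj3).
Round 4 fires (6), giving hot(obj3).
Round 5 fires (7), giving bird(obj3).
Derived: open(obj3) (round 2), penguin(obj3) (round 1), hot(obj3) (round 4), has_feathers(obj3) (round 2). small(obj3) never appears in any round.

small(obj3)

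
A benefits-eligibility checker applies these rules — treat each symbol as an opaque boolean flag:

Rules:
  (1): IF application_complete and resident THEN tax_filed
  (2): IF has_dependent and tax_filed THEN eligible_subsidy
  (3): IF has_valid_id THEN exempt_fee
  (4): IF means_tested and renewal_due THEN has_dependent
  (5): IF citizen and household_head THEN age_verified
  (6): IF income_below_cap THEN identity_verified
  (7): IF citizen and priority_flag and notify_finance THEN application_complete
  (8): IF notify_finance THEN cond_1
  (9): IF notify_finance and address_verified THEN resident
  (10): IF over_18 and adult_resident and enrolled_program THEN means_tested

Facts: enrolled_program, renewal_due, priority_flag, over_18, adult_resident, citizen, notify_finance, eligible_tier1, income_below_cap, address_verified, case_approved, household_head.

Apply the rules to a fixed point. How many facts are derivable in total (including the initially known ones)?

Round 1 fires (5), (6), (7), (8), (9), (10), giving age_verified, identity_verified, application_complete, cond_1, resident, means_tested.
Round 2 fires (1), (4), giving tax_filed, has_dependent.
Round 3 fires (2), giving eligible_subsidy.
Closure: {address_verified, adult_resident, age_verified, application_complete, case_approved, citizen, cond_1, eligible_subsidy, eligible_tier1, enrolled_program, has_dependent, household_head, identity_verified, income_below_cap, means_tested, notify_finance, over_18, priority_flag, renewal_due, resident, tax_filed} — 21 facts.

21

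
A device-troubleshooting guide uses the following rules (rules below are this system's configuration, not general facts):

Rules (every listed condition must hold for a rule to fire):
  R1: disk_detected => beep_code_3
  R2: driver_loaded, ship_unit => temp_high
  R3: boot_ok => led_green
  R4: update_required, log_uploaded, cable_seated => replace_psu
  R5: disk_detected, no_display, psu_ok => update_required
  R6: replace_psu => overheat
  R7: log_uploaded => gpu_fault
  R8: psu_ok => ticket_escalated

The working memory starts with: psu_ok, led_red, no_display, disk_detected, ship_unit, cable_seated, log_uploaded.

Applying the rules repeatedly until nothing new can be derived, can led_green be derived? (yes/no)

no

Round 1 fires R1, R5, R7, R8, giving beep_code_3, update_required, gpu_fault, ticket_escalated.
Round 2 fires R4, giving replace_psu.
Round 3 fires R6, giving overheat.
Fixed point reached. led_green is concluded only by R3; R3 needs boot_ok (never derived).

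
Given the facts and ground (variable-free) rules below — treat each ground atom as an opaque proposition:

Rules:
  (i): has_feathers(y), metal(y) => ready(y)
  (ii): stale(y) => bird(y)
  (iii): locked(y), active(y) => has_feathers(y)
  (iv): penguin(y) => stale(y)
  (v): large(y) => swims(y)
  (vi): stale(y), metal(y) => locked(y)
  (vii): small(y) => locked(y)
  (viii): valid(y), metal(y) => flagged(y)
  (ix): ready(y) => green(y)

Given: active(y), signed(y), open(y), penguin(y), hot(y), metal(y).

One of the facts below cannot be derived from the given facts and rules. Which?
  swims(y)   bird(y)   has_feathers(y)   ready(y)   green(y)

swims(y)

Round 1: (iv) [penguin(y) => stale(y)]. New: stale(y).
Round 2: (ii) [stale(y) => bird(y)]; (vi) [stale(y), metal(y) => locked(y)]. New: bird(y), locked(y).
Round 3: (iii) [locked(y), active(y) => has_feathers(y)]. New: has_feathers(y).
Round 4: (i) [has_feathers(y), metal(y) => ready(y)]. New: ready(y).
Round 5: (ix) [ready(y) => green(y)]. New: green(y).
Derived: ready(y) (round 4), bird(y) (round 2), has_feathers(y) (round 3), green(y) (round 5). swims(y) never appears in any round.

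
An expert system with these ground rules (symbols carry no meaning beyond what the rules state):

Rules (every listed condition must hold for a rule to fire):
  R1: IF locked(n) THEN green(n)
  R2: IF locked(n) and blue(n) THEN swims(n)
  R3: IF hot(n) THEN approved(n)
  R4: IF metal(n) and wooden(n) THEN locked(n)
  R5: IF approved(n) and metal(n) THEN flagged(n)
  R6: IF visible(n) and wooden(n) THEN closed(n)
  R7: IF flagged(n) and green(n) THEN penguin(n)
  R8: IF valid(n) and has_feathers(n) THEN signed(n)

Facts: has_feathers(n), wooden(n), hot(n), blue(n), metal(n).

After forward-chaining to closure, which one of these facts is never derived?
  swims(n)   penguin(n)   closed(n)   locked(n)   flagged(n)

closed(n)

Round 1: R3 [IF hot(n) THEN approved(n)]; R4 [IF metal(n) and wooden(n) THEN locked(n)]. New: approved(n), locked(n).
Round 2: R1 [IF locked(n) THEN green(n)]; R2 [IF locked(n) and blue(n) THEN swims(n)]; R5 [IF approved(n) and metal(n) THEN flagged(n)]. New: green(n), swims(n), flagged(n).
Round 3: R7 [IF flagged(n) and green(n) THEN penguin(n)]. New: penguin(n).
Derived: flagged(n) (round 2), penguin(n) (round 3), locked(n) (round 1), swims(n) (round 2). closed(n) never appears in any round.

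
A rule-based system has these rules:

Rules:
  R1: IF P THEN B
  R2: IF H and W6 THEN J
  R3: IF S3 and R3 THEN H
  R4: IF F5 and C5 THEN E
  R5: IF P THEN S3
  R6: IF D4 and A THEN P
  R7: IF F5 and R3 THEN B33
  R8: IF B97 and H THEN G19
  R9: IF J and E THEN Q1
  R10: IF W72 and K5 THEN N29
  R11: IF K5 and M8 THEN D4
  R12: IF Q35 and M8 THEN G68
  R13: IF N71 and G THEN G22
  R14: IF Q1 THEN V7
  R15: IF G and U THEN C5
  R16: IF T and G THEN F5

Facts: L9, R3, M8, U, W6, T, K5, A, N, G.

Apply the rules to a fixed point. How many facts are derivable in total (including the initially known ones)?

[1] R11 [IF K5 and M8 THEN D4]; R15 [IF G and U THEN C5]; R16 [IF T and G THEN F5]. ⇒ new: D4, C5, F5.
[2] R4 [IF F5 and C5 THEN E]; R6 [IF D4 and A THEN P]; R7 [IF F5 and R3 THEN B33]. ⇒ new: E, P, B33.
[3] R1 [IF P THEN B]; R5 [IF P THEN S3]. ⇒ new: B, S3.
[4] R3 [IF S3 and R3 THEN H]. ⇒ new: H.
[5] R2 [IF H and W6 THEN J]. ⇒ new: J.
[6] R9 [IF J and E THEN Q1]. ⇒ new: Q1.
[7] R14 [IF Q1 THEN V7]. ⇒ new: V7.
Closure: {A, B, B33, C5, D4, E, F5, G, H, J, K5, L9, M8, N, P, Q1, R3, S3, T, U, V7, W6} — 22 facts.

22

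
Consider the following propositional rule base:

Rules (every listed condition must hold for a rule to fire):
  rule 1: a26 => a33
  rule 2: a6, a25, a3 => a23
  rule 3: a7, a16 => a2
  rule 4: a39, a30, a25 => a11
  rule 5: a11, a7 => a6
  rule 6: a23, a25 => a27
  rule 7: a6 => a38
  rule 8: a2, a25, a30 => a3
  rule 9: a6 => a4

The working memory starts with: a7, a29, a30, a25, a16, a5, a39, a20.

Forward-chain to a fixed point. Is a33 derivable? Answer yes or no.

no

Round 1: rule 3 [a7, a16 => a2]; rule 4 [a39, a30, a25 => a11]. New: a2, a11.
Round 2: rule 5 [a11, a7 => a6]; rule 8 [a2, a25, a30 => a3]. New: a6, a3.
Round 3: rule 2 [a6, a25, a3 => a23]; rule 7 [a6 => a38]; rule 9 [a6 => a4]. New: a23, a38, a4.
Round 4: rule 6 [a23, a25 => a27]. New: a27.
Fixed point reached. a33 is concluded only by rule 1; rule 1 needs a26 (never derived).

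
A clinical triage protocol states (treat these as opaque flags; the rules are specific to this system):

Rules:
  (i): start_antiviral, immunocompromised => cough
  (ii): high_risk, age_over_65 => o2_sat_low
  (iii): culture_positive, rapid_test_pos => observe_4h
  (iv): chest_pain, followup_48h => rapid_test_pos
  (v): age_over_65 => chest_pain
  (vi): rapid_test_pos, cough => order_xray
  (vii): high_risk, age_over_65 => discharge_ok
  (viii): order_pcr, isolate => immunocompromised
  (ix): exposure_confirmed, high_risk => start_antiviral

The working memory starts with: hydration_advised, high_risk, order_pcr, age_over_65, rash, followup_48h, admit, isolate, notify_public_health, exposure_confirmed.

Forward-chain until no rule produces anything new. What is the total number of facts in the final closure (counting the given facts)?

Round 1: (ii) [high_risk, age_over_65 => o2_sat_low]; (v) [age_over_65 => chest_pain]; (vii) [high_risk, age_over_65 => discharge_ok]; (viii) [order_pcr, isolate => immunocompromised]; (ix) [exposure_confirmed, high_risk => start_antiviral]. Adds o2_sat_low, chest_pain, discharge_ok, immunocompromised, start_antiviral.
Round 2: (i) [start_antiviral, immunocompromised => cough]; (iv) [chest_pain, followup_48h => rapid_test_pos]. Adds cough, rapid_test_pos.
Round 3: (vi) [rapid_test_pos, cough => order_xray]. Adds order_xray.
Closure: {admit, age_over_65, chest_pain, cough, discharge_ok, exposure_confirmed, followup_48h, high_risk, hydration_advised, immunocompromised, isolate, notify_public_health, o2_sat_low, order_pcr, order_xray, rapid_test_pos, rash, start_antiviral} — 18 facts.

18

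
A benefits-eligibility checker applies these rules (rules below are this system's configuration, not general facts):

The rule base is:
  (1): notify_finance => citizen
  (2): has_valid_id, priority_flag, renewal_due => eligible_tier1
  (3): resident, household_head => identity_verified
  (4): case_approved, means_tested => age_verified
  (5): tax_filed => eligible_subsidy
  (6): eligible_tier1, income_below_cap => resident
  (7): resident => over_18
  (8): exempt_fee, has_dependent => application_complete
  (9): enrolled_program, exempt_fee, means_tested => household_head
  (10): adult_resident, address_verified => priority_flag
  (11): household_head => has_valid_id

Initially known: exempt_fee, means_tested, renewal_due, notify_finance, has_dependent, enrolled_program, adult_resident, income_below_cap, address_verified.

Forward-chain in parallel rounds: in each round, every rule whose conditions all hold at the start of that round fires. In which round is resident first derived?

Round 1 — (1), (8), (9), (10), derive citizen, application_complete, household_head, priority_flag.
Round 2 — (11), derive has_valid_id.
Round 3 — (2), derive eligible_tier1.
Round 4 — (6), derive resident.
resident first appears in round 4.

4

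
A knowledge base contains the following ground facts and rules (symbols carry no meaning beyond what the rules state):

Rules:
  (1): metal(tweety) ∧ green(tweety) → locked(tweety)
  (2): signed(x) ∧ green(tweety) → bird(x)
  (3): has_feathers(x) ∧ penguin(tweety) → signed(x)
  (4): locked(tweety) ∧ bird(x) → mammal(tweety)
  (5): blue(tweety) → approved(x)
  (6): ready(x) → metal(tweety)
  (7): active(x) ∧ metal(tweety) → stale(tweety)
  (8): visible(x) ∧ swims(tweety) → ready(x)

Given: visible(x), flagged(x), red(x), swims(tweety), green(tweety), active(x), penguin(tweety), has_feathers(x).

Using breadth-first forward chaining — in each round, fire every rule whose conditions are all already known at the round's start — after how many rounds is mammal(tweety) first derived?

Round 1 fires (3), (8), giving signed(x), ready(x).
Round 2 fires (2), (6), giving bird(x), metal(tweety).
Round 3 fires (1), (7), giving locked(tweety), stale(tweety).
Round 4 fires (4), giving mammal(tweety).
mammal(tweety) first appears in round 4.

4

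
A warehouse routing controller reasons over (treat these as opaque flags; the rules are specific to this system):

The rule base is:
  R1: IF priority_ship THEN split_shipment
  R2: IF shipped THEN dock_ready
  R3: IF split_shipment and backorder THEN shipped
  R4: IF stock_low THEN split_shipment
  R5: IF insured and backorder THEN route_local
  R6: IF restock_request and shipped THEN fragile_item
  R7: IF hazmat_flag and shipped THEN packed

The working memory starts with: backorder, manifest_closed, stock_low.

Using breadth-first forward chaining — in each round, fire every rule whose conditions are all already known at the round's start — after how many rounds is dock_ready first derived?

Round 1: R4 [IF stock_low THEN split_shipment]. New: split_shipment.
Round 2: R3 [IF split_shipment and backorder THEN shipped]. New: shipped.
Round 3: R2 [IF shipped THEN dock_ready]. New: dock_ready.
dock_ready first appears in round 3.

3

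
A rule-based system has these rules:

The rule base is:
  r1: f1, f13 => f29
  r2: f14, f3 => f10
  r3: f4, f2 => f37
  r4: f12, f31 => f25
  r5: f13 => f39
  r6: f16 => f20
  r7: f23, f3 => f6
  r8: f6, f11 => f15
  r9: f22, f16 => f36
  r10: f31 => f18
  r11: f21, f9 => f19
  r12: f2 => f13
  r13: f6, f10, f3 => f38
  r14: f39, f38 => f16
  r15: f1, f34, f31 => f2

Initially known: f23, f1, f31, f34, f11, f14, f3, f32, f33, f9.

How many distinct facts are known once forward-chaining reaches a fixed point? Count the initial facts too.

21

Round 1: r2 [f14, f3 => f10]; r7 [f23, f3 => f6]; r10 [f31 => f18]; r15 [f1, f34, f31 => f2]. New: f10, f6, f18, f2.
Round 2: r8 [f6, f11 => f15]; r12 [f2 => f13]; r13 [f6, f10, f3 => f38]. New: f15, f13, f38.
Round 3: r1 [f1, f13 => f29]; r5 [f13 => f39]. New: f29, f39.
Round 4: r14 [f39, f38 => f16]. New: f16.
Round 5: r6 [f16 => f20]. New: f20.
Closure: {f1, f10, f11, f13, f14, f15, f16, f18, f2, f20, f23, f29, f3, f31, f32, f33, f34, f38, f39, f6, f9} — 21 facts.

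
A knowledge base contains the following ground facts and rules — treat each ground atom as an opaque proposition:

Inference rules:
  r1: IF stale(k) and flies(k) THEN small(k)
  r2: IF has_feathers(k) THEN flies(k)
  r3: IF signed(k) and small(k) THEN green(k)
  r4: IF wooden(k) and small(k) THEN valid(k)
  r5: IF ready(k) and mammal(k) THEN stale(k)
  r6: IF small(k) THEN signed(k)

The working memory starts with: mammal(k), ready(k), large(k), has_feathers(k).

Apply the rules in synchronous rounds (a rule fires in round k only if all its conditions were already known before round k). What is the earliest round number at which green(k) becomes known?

[1] r2 [IF has_feathers(k) THEN flies(k)]; r5 [IF ready(k) and mammal(k) THEN stale(k)]. ⇒ new: flies(k), stale(k).
[2] r1 [IF stale(k) and flies(k) THEN small(k)]. ⇒ new: small(k).
[3] r6 [IF small(k) THEN signed(k)]. ⇒ new: signed(k).
[4] r3 [IF signed(k) and small(k) THEN green(k)]. ⇒ new: green(k).
green(k) first appears in round 4.

4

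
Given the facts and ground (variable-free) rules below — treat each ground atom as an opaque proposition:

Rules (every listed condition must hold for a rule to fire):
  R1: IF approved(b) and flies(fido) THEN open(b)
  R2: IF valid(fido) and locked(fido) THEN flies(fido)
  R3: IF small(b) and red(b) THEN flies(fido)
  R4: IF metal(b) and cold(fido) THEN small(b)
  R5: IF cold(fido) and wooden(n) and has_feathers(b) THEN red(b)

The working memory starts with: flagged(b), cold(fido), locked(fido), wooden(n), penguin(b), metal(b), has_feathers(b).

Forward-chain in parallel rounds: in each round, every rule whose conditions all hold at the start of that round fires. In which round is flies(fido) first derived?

Round 1 fires R4, R5, giving small(b), red(b).
Round 2 fires R3, giving flies(fido).
flies(fido) first appears in round 2.

2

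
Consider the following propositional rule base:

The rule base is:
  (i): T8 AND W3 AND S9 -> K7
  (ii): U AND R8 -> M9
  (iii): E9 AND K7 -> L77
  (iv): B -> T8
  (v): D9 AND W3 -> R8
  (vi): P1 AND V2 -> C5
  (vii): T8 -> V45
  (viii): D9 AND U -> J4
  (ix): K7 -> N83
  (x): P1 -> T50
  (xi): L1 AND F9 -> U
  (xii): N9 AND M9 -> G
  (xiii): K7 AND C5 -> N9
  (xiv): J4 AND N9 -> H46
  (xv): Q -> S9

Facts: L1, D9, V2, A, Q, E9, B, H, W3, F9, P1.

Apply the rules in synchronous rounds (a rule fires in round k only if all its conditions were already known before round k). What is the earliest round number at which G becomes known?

4

Round 1: (iv) [B -> T8]; (v) [D9 AND W3 -> R8]; (vi) [P1 AND V2 -> C5]; (x) [P1 -> T50]; (xi) [L1 AND F9 -> U]; (xv) [Q -> S9]. New: T8, R8, C5, T50, U, S9.
Round 2: (i) [T8 AND W3 AND S9 -> K7]; (ii) [U AND R8 -> M9]; (vii) [T8 -> V45]; (viii) [D9 AND U -> J4]. New: K7, M9, V45, J4.
Round 3: (iii) [E9 AND K7 -> L77]; (ix) [K7 -> N83]; (xiii) [K7 AND C5 -> N9]. New: L77, N83, N9.
Round 4: (xii) [N9 AND M9 -> G]; (xiv) [J4 AND N9 -> H46]. New: G, H46.
G first appears in round 4.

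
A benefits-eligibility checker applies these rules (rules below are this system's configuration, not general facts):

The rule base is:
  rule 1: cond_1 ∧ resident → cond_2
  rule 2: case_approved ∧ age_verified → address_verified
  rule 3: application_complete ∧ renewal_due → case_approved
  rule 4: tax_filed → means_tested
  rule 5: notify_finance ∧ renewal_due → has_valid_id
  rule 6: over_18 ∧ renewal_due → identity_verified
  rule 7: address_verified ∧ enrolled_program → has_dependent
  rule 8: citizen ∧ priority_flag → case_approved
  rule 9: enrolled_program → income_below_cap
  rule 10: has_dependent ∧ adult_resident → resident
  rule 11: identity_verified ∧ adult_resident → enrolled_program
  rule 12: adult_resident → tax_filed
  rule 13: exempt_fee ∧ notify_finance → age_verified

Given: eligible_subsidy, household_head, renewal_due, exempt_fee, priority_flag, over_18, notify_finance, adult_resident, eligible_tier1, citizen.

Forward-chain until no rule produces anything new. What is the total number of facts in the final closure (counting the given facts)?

21

Round 1: rule 5 [notify_finance ∧ renewal_due → has_valid_id]; rule 6 [over_18 ∧ renewal_due → identity_verified]; rule 8 [citizen ∧ priority_flag → case_approved]; rule 12 [adult_resident → tax_filed]; rule 13 [exempt_fee ∧ notify_finance → age_verified]. Adds has_valid_id, identity_verified, case_approved, tax_filed, age_verified.
Round 2: rule 2 [case_approved ∧ age_verified → address_verified]; rule 4 [tax_filed → means_tested]; rule 11 [identity_verified ∧ adult_resident → enrolled_program]. Adds address_verified, means_tested, enrolled_program.
Round 3: rule 7 [address_verified ∧ enrolled_program → has_dependent]; rule 9 [enrolled_program → income_below_cap]. Adds has_dependent, income_below_cap.
Round 4: rule 10 [has_dependent ∧ adult_resident → resident]. Adds resident.
Closure: {address_verified, adult_resident, age_verified, case_approved, citizen, eligible_subsidy, eligible_tier1, enrolled_program, exempt_fee, has_dependent, has_valid_id, household_head, identity_verified, income_below_cap, means_tested, notify_finance, over_18, priority_flag, renewal_due, resident, tax_filed} — 21 facts.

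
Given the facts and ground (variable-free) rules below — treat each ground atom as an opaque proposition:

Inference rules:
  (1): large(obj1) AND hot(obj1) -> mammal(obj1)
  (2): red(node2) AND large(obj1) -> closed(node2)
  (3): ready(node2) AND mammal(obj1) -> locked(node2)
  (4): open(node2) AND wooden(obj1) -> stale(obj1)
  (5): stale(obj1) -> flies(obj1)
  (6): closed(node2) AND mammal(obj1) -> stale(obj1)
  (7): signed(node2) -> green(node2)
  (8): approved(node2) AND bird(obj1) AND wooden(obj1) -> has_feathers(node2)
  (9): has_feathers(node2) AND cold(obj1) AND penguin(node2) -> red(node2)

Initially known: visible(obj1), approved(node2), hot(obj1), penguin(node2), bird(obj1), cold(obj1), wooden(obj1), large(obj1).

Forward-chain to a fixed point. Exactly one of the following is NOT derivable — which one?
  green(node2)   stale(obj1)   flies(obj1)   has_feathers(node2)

green(node2)

Round 1: (1) [large(obj1) AND hot(obj1) -> mammal(obj1)]; (8) [approved(node2) AND bird(obj1) AND wooden(obj1) -> has_feathers(node2)]. New: mammal(obj1), has_feathers(node2).
Round 2: (9) [has_feathers(node2) AND cold(obj1) AND penguin(node2) -> red(node2)]. New: red(node2).
Round 3: (2) [red(node2) AND large(obj1) -> closed(node2)]. New: closed(node2).
Round 4: (6) [closed(node2) AND mammal(obj1) -> stale(obj1)]. New: stale(obj1).
Round 5: (5) [stale(obj1) -> flies(obj1)]. New: flies(obj1).
Derived: flies(obj1) (round 5), has_feathers(node2) (round 1), stale(obj1) (round 4). green(node2) never appears in any round.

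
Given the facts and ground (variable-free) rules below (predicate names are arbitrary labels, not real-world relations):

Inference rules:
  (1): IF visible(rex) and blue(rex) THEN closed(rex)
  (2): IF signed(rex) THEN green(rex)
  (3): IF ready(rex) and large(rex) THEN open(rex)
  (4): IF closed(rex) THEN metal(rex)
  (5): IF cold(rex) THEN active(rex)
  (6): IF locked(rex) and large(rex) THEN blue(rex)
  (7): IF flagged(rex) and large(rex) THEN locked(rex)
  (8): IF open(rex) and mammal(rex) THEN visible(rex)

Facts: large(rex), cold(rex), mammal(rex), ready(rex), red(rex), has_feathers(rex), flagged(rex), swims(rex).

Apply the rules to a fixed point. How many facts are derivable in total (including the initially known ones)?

15

Round 1 — (3), (5), (7), derive open(rex), active(rex), locked(rex).
Round 2 — (6), (8), derive blue(rex), visible(rex).
Round 3 — (1), derive closed(rex).
Round 4 — (4), derive metal(rex).
Closure: {active(rex), blue(rex), closed(rex), cold(rex), flagged(rex), has_feathers(rex), large(rex), locked(rex), mammal(rex), metal(rex), open(rex), ready(rex), red(rex), swims(rex), visible(rex)} — 15 facts.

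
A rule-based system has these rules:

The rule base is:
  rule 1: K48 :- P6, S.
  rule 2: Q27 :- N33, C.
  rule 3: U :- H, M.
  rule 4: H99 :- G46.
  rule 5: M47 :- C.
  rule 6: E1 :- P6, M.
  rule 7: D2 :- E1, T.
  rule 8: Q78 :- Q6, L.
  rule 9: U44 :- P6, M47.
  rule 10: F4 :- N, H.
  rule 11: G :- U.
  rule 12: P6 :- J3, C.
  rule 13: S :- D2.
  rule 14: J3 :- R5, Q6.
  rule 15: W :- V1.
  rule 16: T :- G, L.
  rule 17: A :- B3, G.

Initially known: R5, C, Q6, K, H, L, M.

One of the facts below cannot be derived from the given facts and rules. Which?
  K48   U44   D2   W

Round 1: rule 3 [U :- H, M.]; rule 5 [M47 :- C.]; rule 8 [Q78 :- Q6, L.]; rule 14 [J3 :- R5, Q6.]. Adds U, M47, Q78, J3.
Round 2: rule 11 [G :- U.]; rule 12 [P6 :- J3, C.]. Adds G, P6.
Round 3: rule 6 [E1 :- P6, M.]; rule 9 [U44 :- P6, M47.]; rule 16 [T :- G, L.]. Adds E1, U44, T.
Round 4: rule 7 [D2 :- E1, T.]. Adds D2.
Round 5: rule 13 [S :- D2.]. Adds S.
Round 6: rule 1 [K48 :- P6, S.]. Adds K48.
Derived: K48 (round 6), U44 (round 3), D2 (round 4). W never appears in any round.

W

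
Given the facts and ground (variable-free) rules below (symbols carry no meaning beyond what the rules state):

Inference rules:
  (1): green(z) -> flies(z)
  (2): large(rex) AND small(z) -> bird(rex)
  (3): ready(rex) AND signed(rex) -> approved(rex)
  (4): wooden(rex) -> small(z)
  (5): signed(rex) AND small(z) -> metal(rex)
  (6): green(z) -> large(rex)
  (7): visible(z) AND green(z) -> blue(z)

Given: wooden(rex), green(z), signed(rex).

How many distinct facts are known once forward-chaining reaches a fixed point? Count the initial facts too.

8

Round 1 — (1), (4), (6), derive flies(z), small(z), large(rex).
Round 2 — (2), (5), derive bird(rex), metal(rex).
Closure: {bird(rex), flies(z), green(z), large(rex), metal(rex), signed(rex), small(z), wooden(rex)} — 8 facts.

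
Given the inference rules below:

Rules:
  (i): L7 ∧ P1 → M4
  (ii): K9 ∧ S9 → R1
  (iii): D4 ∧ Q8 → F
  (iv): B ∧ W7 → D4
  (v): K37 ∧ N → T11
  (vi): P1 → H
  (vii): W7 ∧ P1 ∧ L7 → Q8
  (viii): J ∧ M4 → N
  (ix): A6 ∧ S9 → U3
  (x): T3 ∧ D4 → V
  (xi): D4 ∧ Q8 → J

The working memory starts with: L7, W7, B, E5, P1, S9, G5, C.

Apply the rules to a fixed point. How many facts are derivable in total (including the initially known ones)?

[1] (i) [L7 ∧ P1 → M4]; (iv) [B ∧ W7 → D4]; (vi) [P1 → H]; (vii) [W7 ∧ P1 ∧ L7 → Q8]. ⇒ new: M4, D4, H, Q8.
[2] (iii) [D4 ∧ Q8 → F]; (xi) [D4 ∧ Q8 → J]. ⇒ new: F, J.
[3] (viii) [J ∧ M4 → N]. ⇒ new: N.
Closure: {B, C, D4, E5, F, G5, H, J, L7, M4, N, P1, Q8, S9, W7} — 15 facts.

15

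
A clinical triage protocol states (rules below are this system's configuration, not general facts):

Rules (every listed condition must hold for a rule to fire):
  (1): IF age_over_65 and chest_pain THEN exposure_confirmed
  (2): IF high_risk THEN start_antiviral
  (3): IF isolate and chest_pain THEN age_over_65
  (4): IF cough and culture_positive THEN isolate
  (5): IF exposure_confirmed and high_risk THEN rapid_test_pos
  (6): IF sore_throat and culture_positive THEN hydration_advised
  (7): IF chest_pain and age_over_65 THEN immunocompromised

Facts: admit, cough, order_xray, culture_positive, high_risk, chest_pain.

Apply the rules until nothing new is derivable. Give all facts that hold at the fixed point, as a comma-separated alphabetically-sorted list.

admit, age_over_65, chest_pain, cough, culture_positive, exposure_confirmed, high_risk, immunocompromised, isolate, order_xray, rapid_test_pos, start_antiviral

Round 1 — (2), (4), derive start_antiviral, isolate.
Round 2 — (3), derive age_over_65.
Round 3 — (1), (7), derive exposure_confirmed, immunocompromised.
Round 4 — (5), derive rapid_test_pos.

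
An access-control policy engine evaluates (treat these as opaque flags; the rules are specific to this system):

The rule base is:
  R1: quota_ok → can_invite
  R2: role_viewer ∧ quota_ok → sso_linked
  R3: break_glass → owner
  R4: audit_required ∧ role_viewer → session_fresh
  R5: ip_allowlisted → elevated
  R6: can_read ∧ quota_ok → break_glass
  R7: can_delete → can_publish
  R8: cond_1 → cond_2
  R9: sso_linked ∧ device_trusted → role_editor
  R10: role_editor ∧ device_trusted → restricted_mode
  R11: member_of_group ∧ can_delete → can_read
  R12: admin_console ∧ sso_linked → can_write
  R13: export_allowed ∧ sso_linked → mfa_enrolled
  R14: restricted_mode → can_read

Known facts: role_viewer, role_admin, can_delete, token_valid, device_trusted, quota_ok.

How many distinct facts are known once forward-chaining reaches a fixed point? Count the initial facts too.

Round 1: R1 [quota_ok → can_invite]; R2 [role_viewer ∧ quota_ok → sso_linked]; R7 [can_delete → can_publish]. New: can_invite, sso_linked, can_publish.
Round 2: R9 [sso_linked ∧ device_trusted → role_editor]. New: role_editor.
Round 3: R10 [role_editor ∧ device_trusted → restricted_mode]. New: restricted_mode.
Round 4: R14 [restricted_mode → can_read]. New: can_read.
Round 5: R6 [can_read ∧ quota_ok → break_glass]. New: break_glass.
Round 6: R3 [break_glass → owner]. New: owner.
Closure: {break_glass, can_delete, can_invite, can_publish, can_read, device_trusted, owner, quota_ok, restricted_mode, role_admin, role_editor, role_viewer, sso_linked, token_valid} — 14 facts.

14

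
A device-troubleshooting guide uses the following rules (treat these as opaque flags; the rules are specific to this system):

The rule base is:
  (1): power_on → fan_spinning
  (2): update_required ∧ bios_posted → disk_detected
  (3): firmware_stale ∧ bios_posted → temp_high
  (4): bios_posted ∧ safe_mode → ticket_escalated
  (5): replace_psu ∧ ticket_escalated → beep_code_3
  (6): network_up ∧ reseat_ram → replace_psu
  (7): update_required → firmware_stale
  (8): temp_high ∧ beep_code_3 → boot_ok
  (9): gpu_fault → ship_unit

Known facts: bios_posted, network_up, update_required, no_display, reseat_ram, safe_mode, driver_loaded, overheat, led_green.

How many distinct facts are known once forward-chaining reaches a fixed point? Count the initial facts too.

16

Round 1 — (2), (4), (6), (7), derive disk_detected, ticket_escalated, replace_psu, firmware_stale.
Round 2 — (3), (5), derive temp_high, beep_code_3.
Round 3 — (8), derive boot_ok.
Closure: {beep_code_3, bios_posted, boot_ok, disk_detected, driver_loaded, firmware_stale, led_green, network_up, no_display, overheat, replace_psu, reseat_ram, safe_mode, temp_high, ticket_escalated, update_required} — 16 facts.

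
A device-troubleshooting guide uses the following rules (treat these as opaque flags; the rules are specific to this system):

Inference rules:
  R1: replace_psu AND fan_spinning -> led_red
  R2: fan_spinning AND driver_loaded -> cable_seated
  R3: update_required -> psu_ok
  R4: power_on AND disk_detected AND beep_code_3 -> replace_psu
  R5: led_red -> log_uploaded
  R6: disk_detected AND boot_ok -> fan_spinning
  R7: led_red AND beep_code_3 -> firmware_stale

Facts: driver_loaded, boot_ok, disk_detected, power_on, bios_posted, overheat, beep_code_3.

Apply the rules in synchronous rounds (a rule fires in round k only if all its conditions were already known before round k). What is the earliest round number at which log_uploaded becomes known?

3

Round 1 fires R4, R6, giving replace_psu, fan_spinning.
Round 2 fires R1, R2, giving led_red, cable_seated.
Round 3 fires R5, R7, giving log_uploaded, firmware_stale.
log_uploaded first appears in round 3.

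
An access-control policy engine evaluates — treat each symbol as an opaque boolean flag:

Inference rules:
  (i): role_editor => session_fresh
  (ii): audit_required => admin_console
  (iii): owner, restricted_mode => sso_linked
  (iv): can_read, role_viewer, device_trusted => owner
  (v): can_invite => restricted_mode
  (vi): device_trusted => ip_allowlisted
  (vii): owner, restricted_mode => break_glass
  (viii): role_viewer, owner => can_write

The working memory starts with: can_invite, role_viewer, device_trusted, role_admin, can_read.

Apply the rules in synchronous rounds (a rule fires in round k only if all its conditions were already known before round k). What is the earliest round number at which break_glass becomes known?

2

Round 1 fires (iv), (v), (vi), giving owner, restricted_mode, ip_allowlisted.
Round 2 fires (iii), (vii), (viii), giving sso_linked, break_glass, can_write.
break_glass first appears in round 2.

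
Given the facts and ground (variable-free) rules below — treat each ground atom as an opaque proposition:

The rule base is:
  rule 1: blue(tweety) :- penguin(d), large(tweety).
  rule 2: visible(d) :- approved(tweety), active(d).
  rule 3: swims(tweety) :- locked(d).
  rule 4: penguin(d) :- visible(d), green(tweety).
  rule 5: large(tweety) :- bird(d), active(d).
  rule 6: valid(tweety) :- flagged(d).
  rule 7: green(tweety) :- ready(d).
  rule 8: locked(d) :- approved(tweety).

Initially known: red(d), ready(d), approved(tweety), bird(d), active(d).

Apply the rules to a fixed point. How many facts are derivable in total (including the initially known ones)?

12

Round 1: rule 2 [visible(d) :- approved(tweety), active(d).]; rule 5 [large(tweety) :- bird(d), active(d).]; rule 7 [green(tweety) :- ready(d).]; rule 8 [locked(d) :- approved(tweety).]. New: visible(d), large(tweety), green(tweety), locked(d).
Round 2: rule 3 [swims(tweety) :- locked(d).]; rule 4 [penguin(d) :- visible(d), green(tweety).]. New: swims(tweety), penguin(d).
Round 3: rule 1 [blue(tweety) :- penguin(d), large(tweety).]. New: blue(tweety).
Closure: {active(d), approved(tweety), bird(d), blue(tweety), green(tweety), large(tweety), locked(d), penguin(d), ready(d), red(d), swims(tweety), visible(d)} — 12 facts.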